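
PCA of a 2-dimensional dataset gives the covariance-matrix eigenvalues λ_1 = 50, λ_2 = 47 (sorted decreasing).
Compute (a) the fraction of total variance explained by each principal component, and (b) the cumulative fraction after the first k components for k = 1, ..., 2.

Step 1 — total variance = trace(Sigma) = Σ λ_i = 50 + 47 = 97.

Step 2 — fraction explained by component i = λ_i / Σ λ:
  PC1: 50/97 = 0.5155
  PC2: 47/97 = 0.4845

Step 3 — cumulative fraction after k components = (λ_1 + ... + λ_k) / Σ λ:
  k = 1: 50/97 = 0.5155
  k = 2: (50 + 47)/97 = 97/97 = 1

Summary (fraction, with percent):

explained: PC1 0.5155 (51.55%), PC2 0.4845 (48.45%);  cumulative: 0.5155, 1


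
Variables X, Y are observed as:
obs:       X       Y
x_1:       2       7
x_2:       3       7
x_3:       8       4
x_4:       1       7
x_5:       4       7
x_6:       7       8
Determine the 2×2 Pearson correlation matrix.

Step 1 — column means:
  mean(X) = (2 + 3 + 8 + 1 + 4 + 7) / 6 = 25/6 = 4.1667
  mean(Y) = (7 + 7 + 4 + 7 + 7 + 8) / 6 = 40/6 = 6.6667

Step 2 — sample variances and covariances s[i,j] = (1/(n-1)) · Σ_k (x_{k,i} - mean_i) · (x_{k,j} - mean_j), with n-1 = 5:
  s[X,X] = ((-2.1667)·(-2.1667) + (-1.1667)·(-1.1667) + (3.8333)·(3.8333) + (-3.1667)·(-3.1667) + (-0.1667)·(-0.1667) + (2.8333)·(2.8333)) / 5 = 38.8333/5 = 7.7667
  s[X,Y] = ((-2.1667)·(0.3333) + (-1.1667)·(0.3333) + (3.8333)·(-2.6667) + (-3.1667)·(0.3333) + (-0.1667)·(0.3333) + (2.8333)·(1.3333)) / 5 = -8.6667/5 = -1.7333
  s[Y,Y] = ((0.3333)·(0.3333) + (0.3333)·(0.3333) + (-2.6667)·(-2.6667) + (0.3333)·(0.3333) + (0.3333)·(0.3333) + (1.3333)·(1.3333)) / 5 = 9.3333/5 = 1.8667
  Sample standard deviations s_i = √(s[i,i]):
  s(X) = √(7.7667) = 2.7869
  s(Y) = √(1.8667) = 1.3663

Step 3 — r_{ij} = s_{ij} / (s_i · s_j):
  r[X,X] = 1 (diagonal).
  r[X,Y] = -1.7333 / (2.7869 · 1.3663) = -1.7333 / 3.8076 = -0.4552
  r[Y,Y] = 1 (diagonal).

R is symmetric with unit diagonal. Assembling:

R = [[1, -0.4552],
 [-0.4552, 1]]


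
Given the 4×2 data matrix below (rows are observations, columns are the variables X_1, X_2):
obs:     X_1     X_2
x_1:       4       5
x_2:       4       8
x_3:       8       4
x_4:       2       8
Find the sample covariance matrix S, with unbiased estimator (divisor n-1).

Step 1 — column means:
  mean(X_1) = (4 + 4 + 8 + 2) / 4 = 18/4 = 4.5
  mean(X_2) = (5 + 8 + 4 + 8) / 4 = 25/4 = 6.25

Step 2 — sample covariance S[i,j] = (1/(n-1)) · Σ_k (x_{k,i} - mean_i) · (x_{k,j} - mean_j), with n-1 = 3.
  S[X_1,X_1] = ((-0.5)·(-0.5) + (-0.5)·(-0.5) + (3.5)·(3.5) + (-2.5)·(-2.5)) / 3 = 19/3 = 6.3333
  S[X_1,X_2] = ((-0.5)·(-1.25) + (-0.5)·(1.75) + (3.5)·(-2.25) + (-2.5)·(1.75)) / 3 = -12.5/3 = -4.1667
  S[X_2,X_2] = ((-1.25)·(-1.25) + (1.75)·(1.75) + (-2.25)·(-2.25) + (1.75)·(1.75)) / 3 = 12.75/3 = 4.25

S is symmetric (S[j,i] = S[i,j]). Assembling:

S = [[6.3333, -4.1667],
 [-4.1667, 4.25]]


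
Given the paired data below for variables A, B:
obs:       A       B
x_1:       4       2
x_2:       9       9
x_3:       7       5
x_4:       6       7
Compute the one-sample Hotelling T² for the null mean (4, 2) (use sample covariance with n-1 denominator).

Step 1 — sample mean vector:
  mean(A) = (4 + 9 + 7 + 6) / 4 = 26/4 = 6.5
  mean(B) = (2 + 9 + 5 + 7) / 4 = 23/4 = 5.75
  x̄ = (6.5, 5.75),  deviation x̄ - mu_0 = (6.5, 5.75) - (4, 2) = (2.5, 3.75).

Step 2 — sample covariance matrix, S[i,j] = (1/(n-1)) · Σ_k (x_{k,i} - mean_i) · (x_{k,j} - mean_j), divisor n-1 = 3:
  S[A,A] = ((-2.5)·(-2.5) + (2.5)·(2.5) + (0.5)·(0.5) + (-0.5)·(-0.5)) / 3 = 13/3 = 4.3333
  S[A,B] = ((-2.5)·(-3.75) + (2.5)·(3.25) + (0.5)·(-0.75) + (-0.5)·(1.25)) / 3 = 16.5/3 = 5.5
  S[B,B] = ((-3.75)·(-3.75) + (3.25)·(3.25) + (-0.75)·(-0.75) + (1.25)·(1.25)) / 3 = 26.75/3 = 8.9167
  S = [[4.3333, 5.5],
 [5.5, 8.9167]].

Step 3 — invert S. det(S) = 4.3333·8.9167 - (5.5)² = 8.3889.
  S^{-1} = (1/det) · [[d, -b], [-b, a]] = [[1.0629, -0.6556],
 [-0.6556, 0.5166]].

Step 4 — quadratic form (x̄ - mu_0)^T · S^{-1} · (x̄ - mu_0):
  S^{-1} · (x̄ - mu_0) = (0.1987, 0.298),
  (x̄ - mu_0)^T · [...] = (2.5)·(0.1987) + (3.75)·(0.298) = 1.6142.

Step 5 — scale by n: T² = 4 · 1.6142 = 6.457.

T² ≈ 6.457


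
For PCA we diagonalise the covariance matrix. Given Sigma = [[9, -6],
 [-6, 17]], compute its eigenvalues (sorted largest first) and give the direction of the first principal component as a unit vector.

Step 1 — characteristic polynomial of 2×2 Sigma:
  det(Sigma - λI) = λ² - trace · λ + det = 0.
  trace = 9 + 17 = 26, det = 9·17 - (-6)² = 117.
Step 2 — discriminant:
  Δ = trace² - 4·det = 676 - 468 = 208.
Step 3 — eigenvalues:
  λ = (trace ± √Δ)/2 = (26 ± 14.4222)/2,
  λ_1 = 20.2111,  λ_2 = 5.7889.

Step 4 — unit eigenvector for λ_1: solve (Sigma - λ_1 I)v = 0. First row:
  (9 - 20.2111)·v_x + (-6)·v_y = 0, i.e. (-11.2111)·v_x + (-6)·v_y = 0,
  so v ∝ (b, λ_1 - a) = (-6, 11.2111); multiply by -1 so the first entry is positive: u = (6, -11.2111).
  ||u|| = √((6)² + (-11.2111)²) = √(161.6888) ≈ 12.7157,
  v_1 = u/||u|| ≈ (0.4719, -0.8817) (||v_1|| = 1).

λ_1 = 20.2111,  λ_2 = 5.7889;  v_1 ≈ (0.4719, -0.8817)


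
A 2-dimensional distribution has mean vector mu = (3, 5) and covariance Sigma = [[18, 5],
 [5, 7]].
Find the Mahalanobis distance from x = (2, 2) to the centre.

Step 1 — centre the observation: (x - mu) = (-1, -3).

Step 2 — invert Sigma. det(Sigma) = 18·7 - (5)² = 101.
  Sigma^{-1} = (1/det) · [[d, -b], [-b, a]] = [[0.0693, -0.0495],
 [-0.0495, 0.1782]].

Step 3 — form the quadratic (x - mu)^T · Sigma^{-1} · (x - mu):
  Sigma^{-1} · (x - mu) = (0.0792, -0.4851).
  (x - mu)^T · [Sigma^{-1} · (x - mu)] = (-1)·(0.0792) + (-3)·(-0.4851) = 1.3762.

Step 4 — take square root: d = √(1.3762) ≈ 1.1731.

d(x, mu) = √(1.3762) ≈ 1.1731


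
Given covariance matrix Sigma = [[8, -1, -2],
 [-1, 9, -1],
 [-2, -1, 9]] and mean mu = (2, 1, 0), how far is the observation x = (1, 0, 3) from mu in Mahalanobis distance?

Step 1 — centre the observation: (x - mu) = (-1, -1, 3).

Step 2 — invert Sigma (cofactor / det for 3×3, or solve directly):
  Sigma^{-1} = [[0.1354, 0.0186, 0.0321],
 [0.0186, 0.1151, 0.0169],
 [0.0321, 0.0169, 0.1201]].

Step 3 — form the quadratic (x - mu)^T · Sigma^{-1} · (x - mu):
  Sigma^{-1} · (x - mu) = (-0.0575, -0.0829, 0.3113).
  (x - mu)^T · [Sigma^{-1} · (x - mu)] = (-1)·(-0.0575) + (-1)·(-0.0829) + (3)·(0.3113) = 1.0745.

Step 4 — take square root: d = √(1.0745) ≈ 1.0366.

d(x, mu) = √(1.0745) ≈ 1.0366


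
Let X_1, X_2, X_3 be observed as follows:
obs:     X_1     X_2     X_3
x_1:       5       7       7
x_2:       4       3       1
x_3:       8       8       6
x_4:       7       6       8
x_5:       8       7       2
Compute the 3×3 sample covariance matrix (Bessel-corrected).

Step 1 — column means:
  mean(X_1) = (5 + 4 + 8 + 7 + 8) / 5 = 32/5 = 6.4
  mean(X_2) = (7 + 3 + 8 + 6 + 7) / 5 = 31/5 = 6.2
  mean(X_3) = (7 + 1 + 6 + 8 + 2) / 5 = 24/5 = 4.8

Step 2 — sample covariance S[i,j] = (1/(n-1)) · Σ_k (x_{k,i} - mean_i) · (x_{k,j} - mean_j), with n-1 = 4.
  S[X_1,X_1] = ((-1.4)·(-1.4) + (-2.4)·(-2.4) + (1.6)·(1.6) + (0.6)·(0.6) + (1.6)·(1.6)) / 4 = 13.2/4 = 3.3
  S[X_1,X_2] = ((-1.4)·(0.8) + (-2.4)·(-3.2) + (1.6)·(1.8) + (0.6)·(-0.2) + (1.6)·(0.8)) / 4 = 10.6/4 = 2.65
  S[X_1,X_3] = ((-1.4)·(2.2) + (-2.4)·(-3.8) + (1.6)·(1.2) + (0.6)·(3.2) + (1.6)·(-2.8)) / 4 = 5.4/4 = 1.35
  S[X_2,X_2] = ((0.8)·(0.8) + (-3.2)·(-3.2) + (1.8)·(1.8) + (-0.2)·(-0.2) + (0.8)·(0.8)) / 4 = 14.8/4 = 3.7
  S[X_2,X_3] = ((0.8)·(2.2) + (-3.2)·(-3.8) + (1.8)·(1.2) + (-0.2)·(3.2) + (0.8)·(-2.8)) / 4 = 13.2/4 = 3.3
  S[X_3,X_3] = ((2.2)·(2.2) + (-3.8)·(-3.8) + (1.2)·(1.2) + (3.2)·(3.2) + (-2.8)·(-2.8)) / 4 = 38.8/4 = 9.7

S is symmetric (S[j,i] = S[i,j]). Assembling:

S = [[3.3, 2.65, 1.35],
 [2.65, 3.7, 3.3],
 [1.35, 3.3, 9.7]]


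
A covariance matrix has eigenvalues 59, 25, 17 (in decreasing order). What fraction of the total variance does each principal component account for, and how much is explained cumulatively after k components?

Step 1 — total variance = trace(Sigma) = Σ λ_i = 59 + 25 + 17 = 101.

Step 2 — fraction explained by component i = λ_i / Σ λ:
  PC1: 59/101 = 0.5842
  PC2: 25/101 = 0.2475
  PC3: 17/101 = 0.1683

Step 3 — cumulative fraction after k components = (λ_1 + ... + λ_k) / Σ λ:
  k = 1: 59/101 = 0.5842
  k = 2: (59 + 25)/101 = 84/101 = 0.8317
  k = 3: (59 + 25 + 17)/101 = 101/101 = 1

Summary (fraction, with percent):

explained: PC1 0.5842 (58.42%), PC2 0.2475 (24.75%), PC3 0.1683 (16.83%);  cumulative: 0.5842, 0.8317, 1


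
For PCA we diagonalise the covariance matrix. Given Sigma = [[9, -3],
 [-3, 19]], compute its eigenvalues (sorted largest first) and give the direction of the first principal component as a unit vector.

Step 1 — characteristic polynomial of 2×2 Sigma:
  det(Sigma - λI) = λ² - trace · λ + det = 0.
  trace = 9 + 19 = 28, det = 9·19 - (-3)² = 162.
Step 2 — discriminant:
  Δ = trace² - 4·det = 784 - 648 = 136.
Step 3 — eigenvalues:
  λ = (trace ± √Δ)/2 = (28 ± 11.6619)/2,
  λ_1 = 19.831,  λ_2 = 8.169.

Step 4 — unit eigenvector for λ_1: solve (Sigma - λ_1 I)v = 0. First row:
  (9 - 19.831)·v_x + (-3)·v_y = 0, i.e. (-10.831)·v_x + (-3)·v_y = 0,
  so v ∝ (b, λ_1 - a) = (-3, 10.831); multiply by -1 so the first entry is positive: u = (3, -10.831).
  ||u|| = √((3)² + (-10.831)²) = √(126.3095) ≈ 11.2388,
  v_1 = u/||u|| ≈ (0.2669, -0.9637) (||v_1|| = 1).

λ_1 = 19.831,  λ_2 = 8.169;  v_1 ≈ (0.2669, -0.9637)


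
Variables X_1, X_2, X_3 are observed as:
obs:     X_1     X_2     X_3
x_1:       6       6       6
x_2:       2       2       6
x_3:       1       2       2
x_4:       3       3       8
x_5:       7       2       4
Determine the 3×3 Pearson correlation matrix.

Step 1 — column means:
  mean(X_1) = (6 + 2 + 1 + 3 + 7) / 5 = 19/5 = 3.8
  mean(X_2) = (6 + 2 + 2 + 3 + 2) / 5 = 15/5 = 3
  mean(X_3) = (6 + 6 + 2 + 8 + 4) / 5 = 26/5 = 5.2

Step 2 — sample variances and covariances s[i,j] = (1/(n-1)) · Σ_k (x_{k,i} - mean_i) · (x_{k,j} - mean_j), with n-1 = 4:
  s[X_1,X_1] = ((2.2)·(2.2) + (-1.8)·(-1.8) + (-2.8)·(-2.8) + (-0.8)·(-0.8) + (3.2)·(3.2)) / 4 = 26.8/4 = 6.7
  s[X_1,X_2] = ((2.2)·(3) + (-1.8)·(-1) + (-2.8)·(-1) + (-0.8)·(0) + (3.2)·(-1)) / 4 = 8/4 = 2
  s[X_1,X_3] = ((2.2)·(0.8) + (-1.8)·(0.8) + (-2.8)·(-3.2) + (-0.8)·(2.8) + (3.2)·(-1.2)) / 4 = 3.2/4 = 0.8
  s[X_2,X_2] = ((3)·(3) + (-1)·(-1) + (-1)·(-1) + (0)·(0) + (-1)·(-1)) / 4 = 12/4 = 3
  s[X_2,X_3] = ((3)·(0.8) + (-1)·(0.8) + (-1)·(-3.2) + (0)·(2.8) + (-1)·(-1.2)) / 4 = 6/4 = 1.5
  s[X_3,X_3] = ((0.8)·(0.8) + (0.8)·(0.8) + (-3.2)·(-3.2) + (2.8)·(2.8) + (-1.2)·(-1.2)) / 4 = 20.8/4 = 5.2
  Sample standard deviations s_i = √(s[i,i]):
  s(X_1) = √(6.7) = 2.5884
  s(X_2) = √(3) = 1.7321
  s(X_3) = √(5.2) = 2.2804

Step 3 — r_{ij} = s_{ij} / (s_i · s_j):
  r[X_1,X_1] = 1 (diagonal).
  r[X_1,X_2] = 2 / (2.5884 · 1.7321) = 2 / 4.4833 = 0.4461
  r[X_1,X_3] = 0.8 / (2.5884 · 2.2804) = 0.8 / 5.9025 = 0.1355
  r[X_2,X_2] = 1 (diagonal).
  r[X_2,X_3] = 1.5 / (1.7321 · 2.2804) = 1.5 / 3.9497 = 0.3798
  r[X_3,X_3] = 1 (diagonal).

R is symmetric with unit diagonal. Assembling:

R = [[1, 0.4461, 0.1355],
 [0.4461, 1, 0.3798],
 [0.1355, 0.3798, 1]]


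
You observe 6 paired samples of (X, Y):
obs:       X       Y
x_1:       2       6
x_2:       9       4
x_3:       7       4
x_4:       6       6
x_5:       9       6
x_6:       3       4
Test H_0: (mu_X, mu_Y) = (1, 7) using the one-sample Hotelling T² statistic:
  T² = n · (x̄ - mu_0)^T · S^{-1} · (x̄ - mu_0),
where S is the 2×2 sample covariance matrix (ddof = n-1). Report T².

Step 1 — sample mean vector:
  mean(X) = (2 + 9 + 7 + 6 + 9 + 3) / 6 = 36/6 = 6
  mean(Y) = (6 + 4 + 4 + 6 + 6 + 4) / 6 = 30/6 = 5
  x̄ = (6, 5),  deviation x̄ - mu_0 = (6, 5) - (1, 7) = (5, -2).

Step 2 — sample covariance matrix, S[i,j] = (1/(n-1)) · Σ_k (x_{k,i} - mean_i) · (x_{k,j} - mean_j), divisor n-1 = 5:
  S[X,X] = ((-4)·(-4) + (3)·(3) + (1)·(1) + (0)·(0) + (3)·(3) + (-3)·(-3)) / 5 = 44/5 = 8.8
  S[X,Y] = ((-4)·(1) + (3)·(-1) + (1)·(-1) + (0)·(1) + (3)·(1) + (-3)·(-1)) / 5 = -2/5 = -0.4
  S[Y,Y] = ((1)·(1) + (-1)·(-1) + (-1)·(-1) + (1)·(1) + (1)·(1) + (-1)·(-1)) / 5 = 6/5 = 1.2
  S = [[8.8, -0.4],
 [-0.4, 1.2]].

Step 3 — invert S. det(S) = 8.8·1.2 - (-0.4)² = 10.4.
  S^{-1} = (1/det) · [[d, -b], [-b, a]] = [[0.1154, 0.0385],
 [0.0385, 0.8462]].

Step 4 — quadratic form (x̄ - mu_0)^T · S^{-1} · (x̄ - mu_0):
  S^{-1} · (x̄ - mu_0) = (0.5, -1.5),
  (x̄ - mu_0)^T · [...] = (5)·(0.5) + (-2)·(-1.5) = 5.5.

Step 5 — scale by n: T² = 6 · 5.5 = 33.

T² ≈ 33


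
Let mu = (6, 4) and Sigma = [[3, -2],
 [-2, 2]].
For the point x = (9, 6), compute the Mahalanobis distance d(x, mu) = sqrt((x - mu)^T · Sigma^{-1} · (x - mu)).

Step 1 — centre the observation: (x - mu) = (3, 2).

Step 2 — invert Sigma. det(Sigma) = 3·2 - (-2)² = 2.
  Sigma^{-1} = (1/det) · [[d, -b], [-b, a]] = [[1, 1],
 [1, 1.5]].

Step 3 — form the quadratic (x - mu)^T · Sigma^{-1} · (x - mu):
  Sigma^{-1} · (x - mu) = (5, 6).
  (x - mu)^T · [Sigma^{-1} · (x - mu)] = (3)·(5) + (2)·(6) = 27.

Step 4 — take square root: d = √(27) ≈ 5.1962.

d(x, mu) = √(27) ≈ 5.1962


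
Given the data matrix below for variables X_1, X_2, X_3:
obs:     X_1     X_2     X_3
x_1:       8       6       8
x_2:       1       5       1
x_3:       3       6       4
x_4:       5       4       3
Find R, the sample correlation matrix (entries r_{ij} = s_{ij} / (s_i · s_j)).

Step 1 — column means:
  mean(X_1) = (8 + 1 + 3 + 5) / 4 = 17/4 = 4.25
  mean(X_2) = (6 + 5 + 6 + 4) / 4 = 21/4 = 5.25
  mean(X_3) = (8 + 1 + 4 + 3) / 4 = 16/4 = 4

Step 2 — sample variances and covariances s[i,j] = (1/(n-1)) · Σ_k (x_{k,i} - mean_i) · (x_{k,j} - mean_j), with n-1 = 3:
  s[X_1,X_1] = ((3.75)·(3.75) + (-3.25)·(-3.25) + (-1.25)·(-1.25) + (0.75)·(0.75)) / 3 = 26.75/3 = 8.9167
  s[X_1,X_2] = ((3.75)·(0.75) + (-3.25)·(-0.25) + (-1.25)·(0.75) + (0.75)·(-1.25)) / 3 = 1.75/3 = 0.5833
  s[X_1,X_3] = ((3.75)·(4) + (-3.25)·(-3) + (-1.25)·(0) + (0.75)·(-1)) / 3 = 24/3 = 8
  s[X_2,X_2] = ((0.75)·(0.75) + (-0.25)·(-0.25) + (0.75)·(0.75) + (-1.25)·(-1.25)) / 3 = 2.75/3 = 0.9167
  s[X_2,X_3] = ((0.75)·(4) + (-0.25)·(-3) + (0.75)·(0) + (-1.25)·(-1)) / 3 = 5/3 = 1.6667
  s[X_3,X_3] = ((4)·(4) + (-3)·(-3) + (0)·(0) + (-1)·(-1)) / 3 = 26/3 = 8.6667
  Sample standard deviations s_i = √(s[i,i]):
  s(X_1) = √(8.9167) = 2.9861
  s(X_2) = √(0.9167) = 0.9574
  s(X_3) = √(8.6667) = 2.9439

Step 3 — r_{ij} = s_{ij} / (s_i · s_j):
  r[X_1,X_1] = 1 (diagonal).
  r[X_1,X_2] = 0.5833 / (2.9861 · 0.9574) = 0.5833 / 2.859 = 0.204
  r[X_1,X_3] = 8 / (2.9861 · 2.9439) = 8 / 8.7908 = 0.91
  r[X_2,X_2] = 1 (diagonal).
  r[X_2,X_3] = 1.6667 / (0.9574 · 2.9439) = 1.6667 / 2.8186 = 0.5913
  r[X_3,X_3] = 1 (diagonal).

R is symmetric with unit diagonal. Assembling:

R = [[1, 0.204, 0.91],
 [0.204, 1, 0.5913],
 [0.91, 0.5913, 1]]


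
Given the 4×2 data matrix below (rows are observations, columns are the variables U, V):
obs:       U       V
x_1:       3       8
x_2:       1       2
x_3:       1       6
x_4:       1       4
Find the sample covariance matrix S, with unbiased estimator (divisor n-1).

Step 1 — column means:
  mean(U) = (3 + 1 + 1 + 1) / 4 = 6/4 = 1.5
  mean(V) = (8 + 2 + 6 + 4) / 4 = 20/4 = 5

Step 2 — sample covariance S[i,j] = (1/(n-1)) · Σ_k (x_{k,i} - mean_i) · (x_{k,j} - mean_j), with n-1 = 3.
  S[U,U] = ((1.5)·(1.5) + (-0.5)·(-0.5) + (-0.5)·(-0.5) + (-0.5)·(-0.5)) / 3 = 3/3 = 1
  S[U,V] = ((1.5)·(3) + (-0.5)·(-3) + (-0.5)·(1) + (-0.5)·(-1)) / 3 = 6/3 = 2
  S[V,V] = ((3)·(3) + (-3)·(-3) + (1)·(1) + (-1)·(-1)) / 3 = 20/3 = 6.6667

S is symmetric (S[j,i] = S[i,j]). Assembling:

S = [[1, 2],
 [2, 6.6667]]


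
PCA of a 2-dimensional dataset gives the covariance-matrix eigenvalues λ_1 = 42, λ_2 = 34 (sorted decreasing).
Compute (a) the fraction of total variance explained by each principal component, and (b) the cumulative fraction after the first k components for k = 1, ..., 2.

Step 1 — total variance = trace(Sigma) = Σ λ_i = 42 + 34 = 76.

Step 2 — fraction explained by component i = λ_i / Σ λ:
  PC1: 42/76 = 0.5526
  PC2: 34/76 = 0.4474

Step 3 — cumulative fraction after k components = (λ_1 + ... + λ_k) / Σ λ:
  k = 1: 42/76 = 0.5526
  k = 2: (42 + 34)/76 = 76/76 = 1

Summary (fraction, with percent):

explained: PC1 0.5526 (55.26%), PC2 0.4474 (44.74%);  cumulative: 0.5526, 1


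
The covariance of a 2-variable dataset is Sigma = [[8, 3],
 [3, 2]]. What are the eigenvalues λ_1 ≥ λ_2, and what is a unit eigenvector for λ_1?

Step 1 — characteristic polynomial of 2×2 Sigma:
  det(Sigma - λI) = λ² - trace · λ + det = 0.
  trace = 8 + 2 = 10, det = 8·2 - (3)² = 7.
Step 2 — discriminant:
  Δ = trace² - 4·det = 100 - 28 = 72.
Step 3 — eigenvalues:
  λ = (trace ± √Δ)/2 = (10 ± 8.4853)/2,
  λ_1 = 9.2426,  λ_2 = 0.7574.

Step 4 — unit eigenvector for λ_1: solve (Sigma - λ_1 I)v = 0. First row:
  (8 - 9.2426)·v_x + (3)·v_y = 0, i.e. (-1.2426)·v_x + (3)·v_y = 0,
  so v ∝ (b, λ_1 - a) = (3, 1.2426) = u.
  ||u|| = √((3)² + (1.2426)²) = √(10.5442) ≈ 3.2472,
  v_1 = u/||u|| ≈ (0.9239, 0.3827) (||v_1|| = 1).

λ_1 = 9.2426,  λ_2 = 0.7574;  v_1 ≈ (0.9239, 0.3827)


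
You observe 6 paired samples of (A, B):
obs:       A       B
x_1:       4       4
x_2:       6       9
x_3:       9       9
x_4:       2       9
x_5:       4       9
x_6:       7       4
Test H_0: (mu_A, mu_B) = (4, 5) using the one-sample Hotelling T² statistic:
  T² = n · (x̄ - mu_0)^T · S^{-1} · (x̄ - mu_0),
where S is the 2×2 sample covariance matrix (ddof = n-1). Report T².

Step 1 — sample mean vector:
  mean(A) = (4 + 6 + 9 + 2 + 4 + 7) / 6 = 32/6 = 5.3333
  mean(B) = (4 + 9 + 9 + 9 + 9 + 4) / 6 = 44/6 = 7.3333
  x̄ = (5.3333, 7.3333),  deviation x̄ - mu_0 = (5.3333, 7.3333) - (4, 5) = (1.3333, 2.3333).

Step 2 — sample covariance matrix, S[i,j] = (1/(n-1)) · Σ_k (x_{k,i} - mean_i) · (x_{k,j} - mean_j), divisor n-1 = 5:
  S[A,A] = ((-1.3333)·(-1.3333) + (0.6667)·(0.6667) + (3.6667)·(3.6667) + (-3.3333)·(-3.3333) + (-1.3333)·(-1.3333) + (1.6667)·(1.6667)) / 5 = 31.3333/5 = 6.2667
  S[A,B] = ((-1.3333)·(-3.3333) + (0.6667)·(1.6667) + (3.6667)·(1.6667) + (-3.3333)·(1.6667) + (-1.3333)·(1.6667) + (1.6667)·(-3.3333)) / 5 = -1.6667/5 = -0.3333
  S[B,B] = ((-3.3333)·(-3.3333) + (1.6667)·(1.6667) + (1.6667)·(1.6667) + (1.6667)·(1.6667) + (1.6667)·(1.6667) + (-3.3333)·(-3.3333)) / 5 = 33.3333/5 = 6.6667
  S = [[6.2667, -0.3333],
 [-0.3333, 6.6667]].

Step 3 — invert S. det(S) = 6.2667·6.6667 - (-0.3333)² = 41.6667.
  S^{-1} = (1/det) · [[d, -b], [-b, a]] = [[0.16, 0.008],
 [0.008, 0.1504]].

Step 4 — quadratic form (x̄ - mu_0)^T · S^{-1} · (x̄ - mu_0):
  S^{-1} · (x̄ - mu_0) = (0.232, 0.3616),
  (x̄ - mu_0)^T · [...] = (1.3333)·(0.232) + (2.3333)·(0.3616) = 1.1531.

Step 5 — scale by n: T² = 6 · 1.1531 = 6.9184.

T² ≈ 6.9184


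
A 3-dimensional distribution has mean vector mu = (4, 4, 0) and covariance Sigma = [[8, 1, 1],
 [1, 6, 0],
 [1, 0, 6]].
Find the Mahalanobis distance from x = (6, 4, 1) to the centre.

Step 1 — centre the observation: (x - mu) = (2, 0, 1).

Step 2 — invert Sigma (cofactor / det for 3×3, or solve directly):
  Sigma^{-1} = [[0.1304, -0.0217, -0.0217],
 [-0.0217, 0.1703, 0.0036],
 [-0.0217, 0.0036, 0.1703]].

Step 3 — form the quadratic (x - mu)^T · Sigma^{-1} · (x - mu):
  Sigma^{-1} · (x - mu) = (0.2391, -0.0399, 0.1268).
  (x - mu)^T · [Sigma^{-1} · (x - mu)] = (2)·(0.2391) + (0)·(-0.0399) + (1)·(0.1268) = 0.6051.

Step 4 — take square root: d = √(0.6051) ≈ 0.7779.

d(x, mu) = √(0.6051) ≈ 0.7779


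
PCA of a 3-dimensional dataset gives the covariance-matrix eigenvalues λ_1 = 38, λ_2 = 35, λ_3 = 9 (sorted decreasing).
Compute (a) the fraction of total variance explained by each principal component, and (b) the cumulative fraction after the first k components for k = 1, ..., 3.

Step 1 — total variance = trace(Sigma) = Σ λ_i = 38 + 35 + 9 = 82.

Step 2 — fraction explained by component i = λ_i / Σ λ:
  PC1: 38/82 = 0.4634
  PC2: 35/82 = 0.4268
  PC3: 9/82 = 0.1098

Step 3 — cumulative fraction after k components = (λ_1 + ... + λ_k) / Σ λ:
  k = 1: 38/82 = 0.4634
  k = 2: (38 + 35)/82 = 73/82 = 0.8902
  k = 3: (38 + 35 + 9)/82 = 82/82 = 1

Summary (fraction, with percent):

explained: PC1 0.4634 (46.34%), PC2 0.4268 (42.68%), PC3 0.1098 (10.98%);  cumulative: 0.4634, 0.8902, 1


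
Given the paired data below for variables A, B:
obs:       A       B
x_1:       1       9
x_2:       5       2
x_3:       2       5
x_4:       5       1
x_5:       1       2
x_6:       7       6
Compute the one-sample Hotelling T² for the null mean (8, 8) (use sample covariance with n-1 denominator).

Step 1 — sample mean vector:
  mean(A) = (1 + 5 + 2 + 5 + 1 + 7) / 6 = 21/6 = 3.5
  mean(B) = (9 + 2 + 5 + 1 + 2 + 6) / 6 = 25/6 = 4.1667
  x̄ = (3.5, 4.1667),  deviation x̄ - mu_0 = (3.5, 4.1667) - (8, 8) = (-4.5, -3.8333).

Step 2 — sample covariance matrix, S[i,j] = (1/(n-1)) · Σ_k (x_{k,i} - mean_i) · (x_{k,j} - mean_j), divisor n-1 = 5:
  S[A,A] = ((-2.5)·(-2.5) + (1.5)·(1.5) + (-1.5)·(-1.5) + (1.5)·(1.5) + (-2.5)·(-2.5) + (3.5)·(3.5)) / 5 = 31.5/5 = 6.3
  S[A,B] = ((-2.5)·(4.8333) + (1.5)·(-2.1667) + (-1.5)·(0.8333) + (1.5)·(-3.1667) + (-2.5)·(-2.1667) + (3.5)·(1.8333)) / 5 = -9.5/5 = -1.9
  S[B,B] = ((4.8333)·(4.8333) + (-2.1667)·(-2.1667) + (0.8333)·(0.8333) + (-3.1667)·(-3.1667) + (-2.1667)·(-2.1667) + (1.8333)·(1.8333)) / 5 = 46.8333/5 = 9.3667
  S = [[6.3, -1.9],
 [-1.9, 9.3667]].

Step 3 — invert S. det(S) = 6.3·9.3667 - (-1.9)² = 55.4.
  S^{-1} = (1/det) · [[d, -b], [-b, a]] = [[0.1691, 0.0343],
 [0.0343, 0.1137]].

Step 4 — quadratic form (x̄ - mu_0)^T · S^{-1} · (x̄ - mu_0):
  S^{-1} · (x̄ - mu_0) = (-0.8923, -0.5903),
  (x̄ - mu_0)^T · [...] = (-4.5)·(-0.8923) + (-3.8333)·(-0.5903) = 6.278.

Step 5 — scale by n: T² = 6 · 6.278 = 37.6679.

T² ≈ 37.6679


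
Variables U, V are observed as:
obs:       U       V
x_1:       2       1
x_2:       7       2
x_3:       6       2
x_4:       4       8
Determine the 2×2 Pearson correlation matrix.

Step 1 — column means:
  mean(U) = (2 + 7 + 6 + 4) / 4 = 19/4 = 4.75
  mean(V) = (1 + 2 + 2 + 8) / 4 = 13/4 = 3.25

Step 2 — sample variances and covariances s[i,j] = (1/(n-1)) · Σ_k (x_{k,i} - mean_i) · (x_{k,j} - mean_j), with n-1 = 3:
  s[U,U] = ((-2.75)·(-2.75) + (2.25)·(2.25) + (1.25)·(1.25) + (-0.75)·(-0.75)) / 3 = 14.75/3 = 4.9167
  s[U,V] = ((-2.75)·(-2.25) + (2.25)·(-1.25) + (1.25)·(-1.25) + (-0.75)·(4.75)) / 3 = -1.75/3 = -0.5833
  s[V,V] = ((-2.25)·(-2.25) + (-1.25)·(-1.25) + (-1.25)·(-1.25) + (4.75)·(4.75)) / 3 = 30.75/3 = 10.25
  Sample standard deviations s_i = √(s[i,i]):
  s(U) = √(4.9167) = 2.2174
  s(V) = √(10.25) = 3.2016

Step 3 — r_{ij} = s_{ij} / (s_i · s_j):
  r[U,U] = 1 (diagonal).
  r[U,V] = -0.5833 / (2.2174 · 3.2016) = -0.5833 / 7.099 = -0.0822
  r[V,V] = 1 (diagonal).

R is symmetric with unit diagonal. Assembling:

R = [[1, -0.0822],
 [-0.0822, 1]]


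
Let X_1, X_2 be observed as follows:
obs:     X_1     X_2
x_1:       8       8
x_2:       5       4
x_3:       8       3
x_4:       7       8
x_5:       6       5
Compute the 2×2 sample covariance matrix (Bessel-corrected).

Step 1 — column means:
  mean(X_1) = (8 + 5 + 8 + 7 + 6) / 5 = 34/5 = 6.8
  mean(X_2) = (8 + 4 + 3 + 8 + 5) / 5 = 28/5 = 5.6

Step 2 — sample covariance S[i,j] = (1/(n-1)) · Σ_k (x_{k,i} - mean_i) · (x_{k,j} - mean_j), with n-1 = 4.
  S[X_1,X_1] = ((1.2)·(1.2) + (-1.8)·(-1.8) + (1.2)·(1.2) + (0.2)·(0.2) + (-0.8)·(-0.8)) / 4 = 6.8/4 = 1.7
  S[X_1,X_2] = ((1.2)·(2.4) + (-1.8)·(-1.6) + (1.2)·(-2.6) + (0.2)·(2.4) + (-0.8)·(-0.6)) / 4 = 3.6/4 = 0.9
  S[X_2,X_2] = ((2.4)·(2.4) + (-1.6)·(-1.6) + (-2.6)·(-2.6) + (2.4)·(2.4) + (-0.6)·(-0.6)) / 4 = 21.2/4 = 5.3

S is symmetric (S[j,i] = S[i,j]). Assembling:

S = [[1.7, 0.9],
 [0.9, 5.3]]


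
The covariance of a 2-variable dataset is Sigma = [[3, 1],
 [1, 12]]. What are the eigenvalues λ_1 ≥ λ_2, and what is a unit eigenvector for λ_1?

Step 1 — characteristic polynomial of 2×2 Sigma:
  det(Sigma - λI) = λ² - trace · λ + det = 0.
  trace = 3 + 12 = 15, det = 3·12 - (1)² = 35.
Step 2 — discriminant:
  Δ = trace² - 4·det = 225 - 140 = 85.
Step 3 — eigenvalues:
  λ = (trace ± √Δ)/2 = (15 ± 9.2195)/2,
  λ_1 = 12.1098,  λ_2 = 2.8902.

Step 4 — unit eigenvector for λ_1: solve (Sigma - λ_1 I)v = 0. First row:
  (3 - 12.1098)·v_x + (1)·v_y = 0, i.e. (-9.1098)·v_x + (1)·v_y = 0,
  so v ∝ (b, λ_1 - a) = (1, 9.1098) = u.
  ||u|| = √((1)² + (9.1098)²) = √(83.988) ≈ 9.1645,
  v_1 = u/||u|| ≈ (0.1091, 0.994) (||v_1|| = 1).

λ_1 = 12.1098,  λ_2 = 2.8902;  v_1 ≈ (0.1091, 0.994)


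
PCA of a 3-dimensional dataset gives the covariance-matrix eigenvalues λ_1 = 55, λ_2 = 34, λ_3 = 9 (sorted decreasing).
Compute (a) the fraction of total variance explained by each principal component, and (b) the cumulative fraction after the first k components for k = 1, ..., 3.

Step 1 — total variance = trace(Sigma) = Σ λ_i = 55 + 34 + 9 = 98.

Step 2 — fraction explained by component i = λ_i / Σ λ:
  PC1: 55/98 = 0.5612
  PC2: 34/98 = 0.3469
  PC3: 9/98 = 0.0918

Step 3 — cumulative fraction after k components = (λ_1 + ... + λ_k) / Σ λ:
  k = 1: 55/98 = 0.5612
  k = 2: (55 + 34)/98 = 89/98 = 0.9082
  k = 3: (55 + 34 + 9)/98 = 98/98 = 1

Summary (fraction, with percent):

explained: PC1 0.5612 (56.12%), PC2 0.3469 (34.69%), PC3 0.0918 (9.18%);  cumulative: 0.5612, 0.9082, 1


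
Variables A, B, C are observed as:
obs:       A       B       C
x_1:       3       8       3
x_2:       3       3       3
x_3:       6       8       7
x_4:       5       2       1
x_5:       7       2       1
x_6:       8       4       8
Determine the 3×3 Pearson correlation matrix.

Step 1 — column means:
  mean(A) = (3 + 3 + 6 + 5 + 7 + 8) / 6 = 32/6 = 5.3333
  mean(B) = (8 + 3 + 8 + 2 + 2 + 4) / 6 = 27/6 = 4.5
  mean(C) = (3 + 3 + 7 + 1 + 1 + 8) / 6 = 23/6 = 3.8333

Step 2 — sample variances and covariances s[i,j] = (1/(n-1)) · Σ_k (x_{k,i} - mean_i) · (x_{k,j} - mean_j), with n-1 = 5:
  s[A,A] = ((-2.3333)·(-2.3333) + (-2.3333)·(-2.3333) + (0.6667)·(0.6667) + (-0.3333)·(-0.3333) + (1.6667)·(1.6667) + (2.6667)·(2.6667)) / 5 = 21.3333/5 = 4.2667
  s[A,B] = ((-2.3333)·(3.5) + (-2.3333)·(-1.5) + (0.6667)·(3.5) + (-0.3333)·(-2.5) + (1.6667)·(-2.5) + (2.6667)·(-0.5)) / 5 = -7/5 = -1.4
  s[A,C] = ((-2.3333)·(-0.8333) + (-2.3333)·(-0.8333) + (0.6667)·(3.1667) + (-0.3333)·(-2.8333) + (1.6667)·(-2.8333) + (2.6667)·(4.1667)) / 5 = 13.3333/5 = 2.6667
  s[B,B] = ((3.5)·(3.5) + (-1.5)·(-1.5) + (3.5)·(3.5) + (-2.5)·(-2.5) + (-2.5)·(-2.5) + (-0.5)·(-0.5)) / 5 = 39.5/5 = 7.9
  s[B,C] = ((3.5)·(-0.8333) + (-1.5)·(-0.8333) + (3.5)·(3.1667) + (-2.5)·(-2.8333) + (-2.5)·(-2.8333) + (-0.5)·(4.1667)) / 5 = 21.5/5 = 4.3
  s[C,C] = ((-0.8333)·(-0.8333) + (-0.8333)·(-0.8333) + (3.1667)·(3.1667) + (-2.8333)·(-2.8333) + (-2.8333)·(-2.8333) + (4.1667)·(4.1667)) / 5 = 44.8333/5 = 8.9667
  Sample standard deviations s_i = √(s[i,i]):
  s(A) = √(4.2667) = 2.0656
  s(B) = √(7.9) = 2.8107
  s(C) = √(8.9667) = 2.9944

Step 3 — r_{ij} = s_{ij} / (s_i · s_j):
  r[A,A] = 1 (diagonal).
  r[A,B] = -1.4 / (2.0656 · 2.8107) = -1.4 / 5.8057 = -0.2411
  r[A,C] = 2.6667 / (2.0656 · 2.9944) = 2.6667 / 6.1853 = 0.4311
  r[B,B] = 1 (diagonal).
  r[B,C] = 4.3 / (2.8107 · 2.9944) = 4.3 / 8.4165 = 0.5109
  r[C,C] = 1 (diagonal).

R is symmetric with unit diagonal. Assembling:

R = [[1, -0.2411, 0.4311],
 [-0.2411, 1, 0.5109],
 [0.4311, 0.5109, 1]]


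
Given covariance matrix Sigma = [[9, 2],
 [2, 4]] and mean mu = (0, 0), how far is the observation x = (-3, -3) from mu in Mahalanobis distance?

Step 1 — centre the observation: (x - mu) = (-3, -3).

Step 2 — invert Sigma. det(Sigma) = 9·4 - (2)² = 32.
  Sigma^{-1} = (1/det) · [[d, -b], [-b, a]] = [[0.125, -0.0625],
 [-0.0625, 0.2812]].

Step 3 — form the quadratic (x - mu)^T · Sigma^{-1} · (x - mu):
  Sigma^{-1} · (x - mu) = (-0.1875, -0.6562).
  (x - mu)^T · [Sigma^{-1} · (x - mu)] = (-3)·(-0.1875) + (-3)·(-0.6562) = 2.5312.

Step 4 — take square root: d = √(2.5312) ≈ 1.591.

d(x, mu) = √(2.5312) ≈ 1.591


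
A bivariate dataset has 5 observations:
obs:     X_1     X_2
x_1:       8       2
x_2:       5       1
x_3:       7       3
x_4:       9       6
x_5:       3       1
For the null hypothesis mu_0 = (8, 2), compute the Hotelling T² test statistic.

Step 1 — sample mean vector:
  mean(X_1) = (8 + 5 + 7 + 9 + 3) / 5 = 32/5 = 6.4
  mean(X_2) = (2 + 1 + 3 + 6 + 1) / 5 = 13/5 = 2.6
  x̄ = (6.4, 2.6),  deviation x̄ - mu_0 = (6.4, 2.6) - (8, 2) = (-1.6, 0.6).

Step 2 — sample covariance matrix, S[i,j] = (1/(n-1)) · Σ_k (x_{k,i} - mean_i) · (x_{k,j} - mean_j), divisor n-1 = 4:
  S[X_1,X_1] = ((1.6)·(1.6) + (-1.4)·(-1.4) + (0.6)·(0.6) + (2.6)·(2.6) + (-3.4)·(-3.4)) / 4 = 23.2/4 = 5.8
  S[X_1,X_2] = ((1.6)·(-0.6) + (-1.4)·(-1.6) + (0.6)·(0.4) + (2.6)·(3.4) + (-3.4)·(-1.6)) / 4 = 15.8/4 = 3.95
  S[X_2,X_2] = ((-0.6)·(-0.6) + (-1.6)·(-1.6) + (0.4)·(0.4) + (3.4)·(3.4) + (-1.6)·(-1.6)) / 4 = 17.2/4 = 4.3
  S = [[5.8, 3.95],
 [3.95, 4.3]].

Step 3 — invert S. det(S) = 5.8·4.3 - (3.95)² = 9.3375.
  S^{-1} = (1/det) · [[d, -b], [-b, a]] = [[0.4605, -0.423],
 [-0.423, 0.6212]].

Step 4 — quadratic form (x̄ - mu_0)^T · S^{-1} · (x̄ - mu_0):
  S^{-1} · (x̄ - mu_0) = (-0.9906, 1.0495),
  (x̄ - mu_0)^T · [...] = (-1.6)·(-0.9906) + (0.6)·(1.0495) = 2.2147.

Step 5 — scale by n: T² = 5 · 2.2147 = 11.0736.

T² ≈ 11.0736


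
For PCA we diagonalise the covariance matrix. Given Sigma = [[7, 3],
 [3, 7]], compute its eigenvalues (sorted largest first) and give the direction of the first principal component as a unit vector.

Step 1 — characteristic polynomial of 2×2 Sigma:
  det(Sigma - λI) = λ² - trace · λ + det = 0.
  trace = 7 + 7 = 14, det = 7·7 - (3)² = 40.
Step 2 — discriminant:
  Δ = trace² - 4·det = 196 - 160 = 36.
Step 3 — eigenvalues:
  λ = (trace ± √Δ)/2 = (14 ± 6)/2,
  λ_1 = 10,  λ_2 = 4.

Step 4 — unit eigenvector for λ_1: solve (Sigma - λ_1 I)v = 0. First row:
  (7 - 10)·v_x + (3)·v_y = 0, i.e. (-3)·v_x + (3)·v_y = 0,
  so v ∝ (b, λ_1 - a) = (3, 3) = u.
  ||u|| = √((3)² + (3)²) = √(18) ≈ 4.2426,
  v_1 = u/||u|| ≈ (0.7071, 0.7071) (||v_1|| = 1).

λ_1 = 10,  λ_2 = 4;  v_1 ≈ (0.7071, 0.7071)


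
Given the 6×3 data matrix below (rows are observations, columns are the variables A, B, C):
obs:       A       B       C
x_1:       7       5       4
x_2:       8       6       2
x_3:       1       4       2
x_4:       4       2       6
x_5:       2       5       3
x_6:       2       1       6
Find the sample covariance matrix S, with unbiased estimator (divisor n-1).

Step 1 — column means:
  mean(A) = (7 + 8 + 1 + 4 + 2 + 2) / 6 = 24/6 = 4
  mean(B) = (5 + 6 + 4 + 2 + 5 + 1) / 6 = 23/6 = 3.8333
  mean(C) = (4 + 2 + 2 + 6 + 3 + 6) / 6 = 23/6 = 3.8333

Step 2 — sample covariance S[i,j] = (1/(n-1)) · Σ_k (x_{k,i} - mean_i) · (x_{k,j} - mean_j), with n-1 = 5.
  S[A,A] = ((3)·(3) + (4)·(4) + (-3)·(-3) + (0)·(0) + (-2)·(-2) + (-2)·(-2)) / 5 = 42/5 = 8.4
  S[A,B] = ((3)·(1.1667) + (4)·(2.1667) + (-3)·(0.1667) + (0)·(-1.8333) + (-2)·(1.1667) + (-2)·(-2.8333)) / 5 = 15/5 = 3
  S[A,C] = ((3)·(0.1667) + (4)·(-1.8333) + (-3)·(-1.8333) + (0)·(2.1667) + (-2)·(-0.8333) + (-2)·(2.1667)) / 5 = -4/5 = -0.8
  S[B,B] = ((1.1667)·(1.1667) + (2.1667)·(2.1667) + (0.1667)·(0.1667) + (-1.8333)·(-1.8333) + (1.1667)·(1.1667) + (-2.8333)·(-2.8333)) / 5 = 18.8333/5 = 3.7667
  S[B,C] = ((1.1667)·(0.1667) + (2.1667)·(-1.8333) + (0.1667)·(-1.8333) + (-1.8333)·(2.1667) + (1.1667)·(-0.8333) + (-2.8333)·(2.1667)) / 5 = -15.1667/5 = -3.0333
  S[C,C] = ((0.1667)·(0.1667) + (-1.8333)·(-1.8333) + (-1.8333)·(-1.8333) + (2.1667)·(2.1667) + (-0.8333)·(-0.8333) + (2.1667)·(2.1667)) / 5 = 16.8333/5 = 3.3667

S is symmetric (S[j,i] = S[i,j]). Assembling:

S = [[8.4, 3, -0.8],
 [3, 3.7667, -3.0333],
 [-0.8, -3.0333, 3.3667]]


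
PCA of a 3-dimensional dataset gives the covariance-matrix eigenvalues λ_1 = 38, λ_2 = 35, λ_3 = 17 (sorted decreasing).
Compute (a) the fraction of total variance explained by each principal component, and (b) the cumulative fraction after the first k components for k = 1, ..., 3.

Step 1 — total variance = trace(Sigma) = Σ λ_i = 38 + 35 + 17 = 90.

Step 2 — fraction explained by component i = λ_i / Σ λ:
  PC1: 38/90 = 0.4222
  PC2: 35/90 = 0.3889
  PC3: 17/90 = 0.1889

Step 3 — cumulative fraction after k components = (λ_1 + ... + λ_k) / Σ λ:
  k = 1: 38/90 = 0.4222
  k = 2: (38 + 35)/90 = 73/90 = 0.8111
  k = 3: (38 + 35 + 17)/90 = 90/90 = 1

Summary (fraction, with percent):

explained: PC1 0.4222 (42.22%), PC2 0.3889 (38.89%), PC3 0.1889 (18.89%);  cumulative: 0.4222, 0.8111, 1


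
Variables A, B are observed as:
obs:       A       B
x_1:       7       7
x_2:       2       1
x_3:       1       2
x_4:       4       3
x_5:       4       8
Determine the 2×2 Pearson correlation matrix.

Step 1 — column means:
  mean(A) = (7 + 2 + 1 + 4 + 4) / 5 = 18/5 = 3.6
  mean(B) = (7 + 1 + 2 + 3 + 8) / 5 = 21/5 = 4.2

Step 2 — sample variances and covariances s[i,j] = (1/(n-1)) · Σ_k (x_{k,i} - mean_i) · (x_{k,j} - mean_j), with n-1 = 4:
  s[A,A] = ((3.4)·(3.4) + (-1.6)·(-1.6) + (-2.6)·(-2.6) + (0.4)·(0.4) + (0.4)·(0.4)) / 4 = 21.2/4 = 5.3
  s[A,B] = ((3.4)·(2.8) + (-1.6)·(-3.2) + (-2.6)·(-2.2) + (0.4)·(-1.2) + (0.4)·(3.8)) / 4 = 21.4/4 = 5.35
  s[B,B] = ((2.8)·(2.8) + (-3.2)·(-3.2) + (-2.2)·(-2.2) + (-1.2)·(-1.2) + (3.8)·(3.8)) / 4 = 38.8/4 = 9.7
  Sample standard deviations s_i = √(s[i,i]):
  s(A) = √(5.3) = 2.3022
  s(B) = √(9.7) = 3.1145

Step 3 — r_{ij} = s_{ij} / (s_i · s_j):
  r[A,A] = 1 (diagonal).
  r[A,B] = 5.35 / (2.3022 · 3.1145) = 5.35 / 7.1701 = 0.7462
  r[B,B] = 1 (diagonal).

R is symmetric with unit diagonal. Assembling:

R = [[1, 0.7462],
 [0.7462, 1]]


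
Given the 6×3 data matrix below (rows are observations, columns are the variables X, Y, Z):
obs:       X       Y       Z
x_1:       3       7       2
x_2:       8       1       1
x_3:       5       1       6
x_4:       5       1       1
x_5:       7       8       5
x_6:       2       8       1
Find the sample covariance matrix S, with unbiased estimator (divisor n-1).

Step 1 — column means:
  mean(X) = (3 + 8 + 5 + 5 + 7 + 2) / 6 = 30/6 = 5
  mean(Y) = (7 + 1 + 1 + 1 + 8 + 8) / 6 = 26/6 = 4.3333
  mean(Z) = (2 + 1 + 6 + 1 + 5 + 1) / 6 = 16/6 = 2.6667

Step 2 — sample covariance S[i,j] = (1/(n-1)) · Σ_k (x_{k,i} - mean_i) · (x_{k,j} - mean_j), with n-1 = 5.
  S[X,X] = ((-2)·(-2) + (3)·(3) + (0)·(0) + (0)·(0) + (2)·(2) + (-3)·(-3)) / 5 = 26/5 = 5.2
  S[X,Y] = ((-2)·(2.6667) + (3)·(-3.3333) + (0)·(-3.3333) + (0)·(-3.3333) + (2)·(3.6667) + (-3)·(3.6667)) / 5 = -19/5 = -3.8
  S[X,Z] = ((-2)·(-0.6667) + (3)·(-1.6667) + (0)·(3.3333) + (0)·(-1.6667) + (2)·(2.3333) + (-3)·(-1.6667)) / 5 = 6/5 = 1.2
  S[Y,Y] = ((2.6667)·(2.6667) + (-3.3333)·(-3.3333) + (-3.3333)·(-3.3333) + (-3.3333)·(-3.3333) + (3.6667)·(3.6667) + (3.6667)·(3.6667)) / 5 = 67.3333/5 = 13.4667
  S[Y,Z] = ((2.6667)·(-0.6667) + (-3.3333)·(-1.6667) + (-3.3333)·(3.3333) + (-3.3333)·(-1.6667) + (3.6667)·(2.3333) + (3.6667)·(-1.6667)) / 5 = 0.6667/5 = 0.1333
  S[Z,Z] = ((-0.6667)·(-0.6667) + (-1.6667)·(-1.6667) + (3.3333)·(3.3333) + (-1.6667)·(-1.6667) + (2.3333)·(2.3333) + (-1.6667)·(-1.6667)) / 5 = 25.3333/5 = 5.0667

S is symmetric (S[j,i] = S[i,j]). Assembling:

S = [[5.2, -3.8, 1.2],
 [-3.8, 13.4667, 0.1333],
 [1.2, 0.1333, 5.0667]]


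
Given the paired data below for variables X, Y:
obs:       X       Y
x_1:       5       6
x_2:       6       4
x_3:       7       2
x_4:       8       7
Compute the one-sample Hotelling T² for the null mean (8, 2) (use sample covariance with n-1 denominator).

Step 1 — sample mean vector:
  mean(X) = (5 + 6 + 7 + 8) / 4 = 26/4 = 6.5
  mean(Y) = (6 + 4 + 2 + 7) / 4 = 19/4 = 4.75
  x̄ = (6.5, 4.75),  deviation x̄ - mu_0 = (6.5, 4.75) - (8, 2) = (-1.5, 2.75).

Step 2 — sample covariance matrix, S[i,j] = (1/(n-1)) · Σ_k (x_{k,i} - mean_i) · (x_{k,j} - mean_j), divisor n-1 = 3:
  S[X,X] = ((-1.5)·(-1.5) + (-0.5)·(-0.5) + (0.5)·(0.5) + (1.5)·(1.5)) / 3 = 5/3 = 1.6667
  S[X,Y] = ((-1.5)·(1.25) + (-0.5)·(-0.75) + (0.5)·(-2.75) + (1.5)·(2.25)) / 3 = 0.5/3 = 0.1667
  S[Y,Y] = ((1.25)·(1.25) + (-0.75)·(-0.75) + (-2.75)·(-2.75) + (2.25)·(2.25)) / 3 = 14.75/3 = 4.9167
  S = [[1.6667, 0.1667],
 [0.1667, 4.9167]].

Step 3 — invert S. det(S) = 1.6667·4.9167 - (0.1667)² = 8.1667.
  S^{-1} = (1/det) · [[d, -b], [-b, a]] = [[0.602, -0.0204],
 [-0.0204, 0.2041]].

Step 4 — quadratic form (x̄ - mu_0)^T · S^{-1} · (x̄ - mu_0):
  S^{-1} · (x̄ - mu_0) = (-0.9592, 0.5918),
  (x̄ - mu_0)^T · [...] = (-1.5)·(-0.9592) + (2.75)·(0.5918) = 3.0663.

Step 5 — scale by n: T² = 4 · 3.0663 = 12.2653.

T² ≈ 12.2653


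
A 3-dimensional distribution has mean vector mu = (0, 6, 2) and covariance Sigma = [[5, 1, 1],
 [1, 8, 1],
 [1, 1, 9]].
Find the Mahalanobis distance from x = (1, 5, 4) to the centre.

Step 1 — centre the observation: (x - mu) = (1, -1, 2).

Step 2 — invert Sigma (cofactor / det for 3×3, or solve directly):
  Sigma^{-1} = [[0.2088, -0.0235, -0.0206],
 [-0.0235, 0.1294, -0.0118],
 [-0.0206, -0.0118, 0.1147]].

Step 3 — form the quadratic (x - mu)^T · Sigma^{-1} · (x - mu):
  Sigma^{-1} · (x - mu) = (0.1912, -0.1765, 0.2206).
  (x - mu)^T · [Sigma^{-1} · (x - mu)] = (1)·(0.1912) + (-1)·(-0.1765) + (2)·(0.2206) = 0.8088.

Step 4 — take square root: d = √(0.8088) ≈ 0.8993.

d(x, mu) = √(0.8088) ≈ 0.8993


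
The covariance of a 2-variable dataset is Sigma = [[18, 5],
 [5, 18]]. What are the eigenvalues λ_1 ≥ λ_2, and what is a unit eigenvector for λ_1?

Step 1 — characteristic polynomial of 2×2 Sigma:
  det(Sigma - λI) = λ² - trace · λ + det = 0.
  trace = 18 + 18 = 36, det = 18·18 - (5)² = 299.
Step 2 — discriminant:
  Δ = trace² - 4·det = 1296 - 1196 = 100.
Step 3 — eigenvalues:
  λ = (trace ± √Δ)/2 = (36 ± 10)/2,
  λ_1 = 23,  λ_2 = 13.

Step 4 — unit eigenvector for λ_1: solve (Sigma - λ_1 I)v = 0. First row:
  (18 - 23)·v_x + (5)·v_y = 0, i.e. (-5)·v_x + (5)·v_y = 0,
  so v ∝ (b, λ_1 - a) = (5, 5) = u.
  ||u|| = √((5)² + (5)²) = √(50) ≈ 7.0711,
  v_1 = u/||u|| ≈ (0.7071, 0.7071) (||v_1|| = 1).

λ_1 = 23,  λ_2 = 13;  v_1 ≈ (0.7071, 0.7071)


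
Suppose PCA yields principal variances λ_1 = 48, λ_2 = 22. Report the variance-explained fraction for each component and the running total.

Step 1 — total variance = trace(Sigma) = Σ λ_i = 48 + 22 = 70.

Step 2 — fraction explained by component i = λ_i / Σ λ:
  PC1: 48/70 = 0.6857
  PC2: 22/70 = 0.3143

Step 3 — cumulative fraction after k components = (λ_1 + ... + λ_k) / Σ λ:
  k = 1: 48/70 = 0.6857
  k = 2: (48 + 22)/70 = 70/70 = 1

Summary (fraction, with percent):

explained: PC1 0.6857 (68.57%), PC2 0.3143 (31.43%);  cumulative: 0.6857, 1


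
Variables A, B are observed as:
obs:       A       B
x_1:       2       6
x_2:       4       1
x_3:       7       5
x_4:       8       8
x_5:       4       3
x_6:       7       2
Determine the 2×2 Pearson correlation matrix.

Step 1 — column means:
  mean(A) = (2 + 4 + 7 + 8 + 4 + 7) / 6 = 32/6 = 5.3333
  mean(B) = (6 + 1 + 5 + 8 + 3 + 2) / 6 = 25/6 = 4.1667

Step 2 — sample variances and covariances s[i,j] = (1/(n-1)) · Σ_k (x_{k,i} - mean_i) · (x_{k,j} - mean_j), with n-1 = 5:
  s[A,A] = ((-3.3333)·(-3.3333) + (-1.3333)·(-1.3333) + (1.6667)·(1.6667) + (2.6667)·(2.6667) + (-1.3333)·(-1.3333) + (1.6667)·(1.6667)) / 5 = 27.3333/5 = 5.4667
  s[A,B] = ((-3.3333)·(1.8333) + (-1.3333)·(-3.1667) + (1.6667)·(0.8333) + (2.6667)·(3.8333) + (-1.3333)·(-1.1667) + (1.6667)·(-2.1667)) / 5 = 7.6667/5 = 1.5333
  s[B,B] = ((1.8333)·(1.8333) + (-3.1667)·(-3.1667) + (0.8333)·(0.8333) + (3.8333)·(3.8333) + (-1.1667)·(-1.1667) + (-2.1667)·(-2.1667)) / 5 = 34.8333/5 = 6.9667
  Sample standard deviations s_i = √(s[i,i]):
  s(A) = √(5.4667) = 2.3381
  s(B) = √(6.9667) = 2.6394

Step 3 — r_{ij} = s_{ij} / (s_i · s_j):
  r[A,A] = 1 (diagonal).
  r[A,B] = 1.5333 / (2.3381 · 2.6394) = 1.5333 / 6.1713 = 0.2485
  r[B,B] = 1 (diagonal).

R is symmetric with unit diagonal. Assembling:

R = [[1, 0.2485],
 [0.2485, 1]]
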